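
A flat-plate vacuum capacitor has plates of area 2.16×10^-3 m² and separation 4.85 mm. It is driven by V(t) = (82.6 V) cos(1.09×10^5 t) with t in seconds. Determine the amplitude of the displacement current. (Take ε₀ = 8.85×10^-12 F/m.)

C = ε₀A/d = (8.85×10^-12)(2.16×10^-3)/(4.85×10^-3) = 3.941×10^-12 F; ω = 1.09×10^5 rad/s.
I_d = C dV/dt, so |I_d|_max = C V₀ ω = (3.941×10^-12)(82.6)(1.09×10^5) = 3.55×10^-5 A.

3.55×10^-5 A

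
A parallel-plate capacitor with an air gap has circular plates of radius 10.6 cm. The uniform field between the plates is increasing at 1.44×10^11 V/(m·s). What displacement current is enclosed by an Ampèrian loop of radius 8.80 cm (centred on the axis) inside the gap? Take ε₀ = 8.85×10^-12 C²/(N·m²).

I_d = ε₀ dΦ_E/dt = ε₀ πR² (dE/dt) = (8.85×10^-12)(0.03530)(1.44×10^11) = 0.04499 A through the full plate area.
Through an area πr² the displacement current is I_d·(πr²/πR²) = I_d (r/R)² = 0.0310 A.

0.0310 A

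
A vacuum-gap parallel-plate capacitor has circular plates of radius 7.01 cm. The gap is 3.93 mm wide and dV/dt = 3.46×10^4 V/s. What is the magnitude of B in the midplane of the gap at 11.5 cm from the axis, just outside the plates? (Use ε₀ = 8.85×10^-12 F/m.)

dE/dt = (dV/dt)/d = 8.804×10^6 V/(m·s); I_d = ε₀(πR²)(dE/dt) = (8.85×10^-12)(0.01544)(8.804×10^6) = 1.203×10^-6 A.
Outside the plates the loop encloses all of I_d, so B·2πr = μ₀ I_d and B = 2.09×10^-12 T.

2.09×10^-12 T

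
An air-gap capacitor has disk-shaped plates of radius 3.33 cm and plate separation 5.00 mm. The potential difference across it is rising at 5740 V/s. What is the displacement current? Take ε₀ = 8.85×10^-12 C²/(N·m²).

C = ε₀A/d = (8.85×10^-12)(3.484×10^-3)/(5.00×10^-3) = 6.167×10^-12 F.
I_d = C dV/dt = (6.167×10^-12)(5740) = 3.54×10^-8 A.

3.54×10^-8 A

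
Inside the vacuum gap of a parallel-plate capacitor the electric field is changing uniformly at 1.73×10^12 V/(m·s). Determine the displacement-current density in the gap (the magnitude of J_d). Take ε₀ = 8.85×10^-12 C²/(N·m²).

J_d = ε₀ ∂E/∂t, so J_d = 15.3 A/m².

15.3 A/m²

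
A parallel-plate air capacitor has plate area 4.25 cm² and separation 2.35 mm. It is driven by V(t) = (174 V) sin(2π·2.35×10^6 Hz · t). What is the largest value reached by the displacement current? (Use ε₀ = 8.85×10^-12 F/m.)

C = ε₀A/d = (8.85×10^-12)(4.25×10^-4)/(2.35×10^-3) = 1.601×10^-12 F; ω = 2πf = 1.477×10^7 rad/s.
I_d = C dV/dt, so |I_d|_max = C V₀ ω = (1.601×10^-12)(174)(1.477×10^7) = 4.11×10^-3 A.

4.11×10^-3 A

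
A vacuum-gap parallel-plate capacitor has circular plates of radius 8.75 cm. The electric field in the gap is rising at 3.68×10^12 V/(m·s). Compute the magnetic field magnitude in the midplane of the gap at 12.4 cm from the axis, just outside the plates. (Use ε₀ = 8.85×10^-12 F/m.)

1.26×10^-6 T

Total displacement current: I_d = ε₀(πR²)(dE/dt) = (8.85×10^-12)(0.02405)(3.68×10^12) = 0.7833 A.
For r ≥ R the full I_d is enclosed: B = μ₀ I_d/(2πr) = (4π×10^-7)(0.7833)/(2π·0.124) = 1.26×10^-6 T.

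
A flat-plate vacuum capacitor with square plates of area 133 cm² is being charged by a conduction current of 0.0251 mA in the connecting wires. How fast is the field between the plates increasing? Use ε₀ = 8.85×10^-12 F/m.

2.13×10^8 V/(m·s)

By continuity, I_d in the gap equals the 0.0251 mA flowing in the wire.
Inverting I_d = ε₀ A dE/dt gives dE/dt = 2.51×10^-5 / (8.85×10^-12 · 0.0133) = 2.13×10^8 V/(m·s).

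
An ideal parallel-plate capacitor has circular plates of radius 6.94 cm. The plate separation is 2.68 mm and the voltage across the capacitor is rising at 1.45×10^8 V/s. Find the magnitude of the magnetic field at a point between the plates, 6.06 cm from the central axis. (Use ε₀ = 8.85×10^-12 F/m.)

I_d = C dV/dt with C = ε₀πR²/d = 4.996×10^-11 F, so I_d = (4.996×10^-11)(1.45×10^8) = 7.244×10^-3 A.
For r < R the Ampère–Maxwell law gives B(2πr) = μ₀ I_d (r²/R²), so B = μ₀ I_d r/(2πR²) = (4π×10^-7)(7.244×10^-3)(0.0606)/(2π·0.0694²) = 1.82×10^-8 T.

1.82×10^-8 T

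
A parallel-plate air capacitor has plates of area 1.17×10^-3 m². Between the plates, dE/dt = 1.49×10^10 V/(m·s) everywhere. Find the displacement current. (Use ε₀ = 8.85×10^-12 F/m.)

With a uniform field, Φ_E = EA, so I_d = ε₀ A dE/dt = 1.54×10^-4 A.

1.54×10^-4 A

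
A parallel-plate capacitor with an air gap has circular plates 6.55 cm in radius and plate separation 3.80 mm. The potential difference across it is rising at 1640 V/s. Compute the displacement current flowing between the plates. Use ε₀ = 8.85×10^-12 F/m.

5.15×10^-8 A

C = ε₀A/d = (8.85×10^-12)(0.01348)/(3.80×10^-3) = 3.139×10^-11 F.
I_d = C dV/dt = (3.139×10^-11)(1640) = 5.15×10^-8 A.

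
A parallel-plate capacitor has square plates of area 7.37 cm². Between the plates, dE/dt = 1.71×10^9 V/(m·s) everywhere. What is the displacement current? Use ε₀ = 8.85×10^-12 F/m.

I_d = ε₀ A (dE/dt) = (8.85×10^-12)(7.37×10^-4 m²)(1.71×10^9) = 1.12×10^-5 A.

1.12×10^-5 A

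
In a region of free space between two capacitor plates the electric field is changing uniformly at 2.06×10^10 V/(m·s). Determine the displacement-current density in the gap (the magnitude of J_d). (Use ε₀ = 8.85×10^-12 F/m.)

J_d = ε₀ ∂E/∂t, so J_d = 0.182 A/m².

0.182 A/m²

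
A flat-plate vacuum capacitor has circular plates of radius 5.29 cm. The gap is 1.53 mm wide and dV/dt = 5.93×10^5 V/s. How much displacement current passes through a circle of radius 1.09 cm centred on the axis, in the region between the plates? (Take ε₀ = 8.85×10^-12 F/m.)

1.28×10^-6 A

With E = V/d, dE/dt = 3.876×10^8 V/(m·s) and πR² = 8.791×10^-3 m², giving I_d = ε₀ πR² dE/dt = 3.016×10^-5 A.
Since J_d is uniform, the enclosed fraction is (r/R)² = 0.04246, giving I_d,enc = 1.28×10^-6 A.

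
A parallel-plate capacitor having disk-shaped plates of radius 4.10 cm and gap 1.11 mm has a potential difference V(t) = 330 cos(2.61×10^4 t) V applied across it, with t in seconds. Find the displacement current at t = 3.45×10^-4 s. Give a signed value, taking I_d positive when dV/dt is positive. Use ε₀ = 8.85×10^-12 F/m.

dE/dt = (V₀ω/d)·−sin(ωt) with ωt = 9.0045 rad: (330)(2.61×10^4)(-0.4080)/(1.11×10^-3) = -3.166×10^9 V/(m·s).
I_d = ε₀ A dE/dt = (8.85×10^-12)(5.281×10^-3)(-3.166×10^9) = -1.48×10^-4 A.

-1.48×10^-4 A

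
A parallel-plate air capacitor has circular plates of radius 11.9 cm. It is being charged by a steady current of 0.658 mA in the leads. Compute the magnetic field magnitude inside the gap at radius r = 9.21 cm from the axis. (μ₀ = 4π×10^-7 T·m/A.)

8.56×10^-10 T

By continuity the displacement current in the gap matches the conduction current: I_d = 6.58×10^-4 A.
An Ampèrian loop of radius r encloses a fraction (r/R)² of I_d. Then B·2πr = μ₀ I_d (r/R)², giving B = μ₀ I_d r/(2πR²) = 8.56×10^-10 T.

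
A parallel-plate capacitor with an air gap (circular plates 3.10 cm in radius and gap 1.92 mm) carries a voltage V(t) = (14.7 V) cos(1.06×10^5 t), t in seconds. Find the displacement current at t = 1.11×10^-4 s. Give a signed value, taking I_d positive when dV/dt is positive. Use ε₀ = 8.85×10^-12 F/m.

1.56×10^-5 A

dV/dt = (14.7)(1.06×10^5)·−sin(11.766) = 1.118×10^6 V/s.
I_d = C dV/dt with C = ε₀A/d = (8.85×10^-12)(3.019×10^-3)/(1.92×10^-3) = 1.392×10^-11 F, so I_d = (1.392×10^-11)(1.118×10^6) = 1.56×10^-5 A.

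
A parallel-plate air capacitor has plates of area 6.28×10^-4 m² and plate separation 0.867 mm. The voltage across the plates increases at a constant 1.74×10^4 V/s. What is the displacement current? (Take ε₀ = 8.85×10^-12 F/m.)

1.12×10^-7 A

E = V/d so dE/dt = (dV/dt)/d = 2.007×10^7 V/(m·s), and I_d = ε₀ A dE/dt = (8.85×10^-12)(6.28×10^-4)(2.007×10^7) = 1.12×10^-7 A.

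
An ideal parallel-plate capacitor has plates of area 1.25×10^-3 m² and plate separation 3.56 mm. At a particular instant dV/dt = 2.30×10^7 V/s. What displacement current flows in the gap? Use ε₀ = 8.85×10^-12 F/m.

7.15×10^-5 A

E = V/d so dE/dt = (dV/dt)/d = 6.461×10^9 V/(m·s), and I_d = ε₀ A dE/dt = (8.85×10^-12)(1.25×10^-3)(6.461×10^9) = 7.15×10^-5 A.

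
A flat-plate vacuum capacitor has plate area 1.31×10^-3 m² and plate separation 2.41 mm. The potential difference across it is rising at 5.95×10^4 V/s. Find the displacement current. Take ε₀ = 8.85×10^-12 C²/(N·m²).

2.86×10^-7 A

The displacement current equals the charging current C dV/dt. With C = ε₀A/d = (8.85×10^-12)(1.31×10^-3)/(2.41×10^-3) = 4.811×10^-12 F, I_d = (4.811×10^-12)(5.95×10^4) = 2.86×10^-7 A.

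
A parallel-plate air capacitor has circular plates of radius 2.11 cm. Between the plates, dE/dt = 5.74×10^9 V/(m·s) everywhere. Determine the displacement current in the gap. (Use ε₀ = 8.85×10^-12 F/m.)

7.11×10^-5 A

I_d = ε₀ A (dE/dt) = (8.85×10^-12)(1.399×10^-3 m²)(5.74×10^9) = 7.11×10^-5 A.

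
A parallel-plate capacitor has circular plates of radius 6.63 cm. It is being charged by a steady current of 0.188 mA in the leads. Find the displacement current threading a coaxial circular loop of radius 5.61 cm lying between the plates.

By continuity the displacement current in the gap matches the conduction current: I_d = 1.88×10^-4 A.
Through an area πr² the displacement current is I_d·(πr²/πR²) = I_d (r/R)² = 1.35×10^-4 A.

1.35×10^-4 A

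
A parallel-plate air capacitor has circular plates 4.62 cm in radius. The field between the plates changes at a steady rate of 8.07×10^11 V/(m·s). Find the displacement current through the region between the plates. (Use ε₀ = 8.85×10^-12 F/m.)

With a uniform field, Φ_E = EA, so I_d = ε₀ A dE/dt = 0.0479 A.

0.0479 A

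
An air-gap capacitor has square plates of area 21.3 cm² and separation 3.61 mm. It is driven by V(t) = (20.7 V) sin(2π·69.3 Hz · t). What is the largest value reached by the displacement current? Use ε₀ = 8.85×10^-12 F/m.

The displacement current equals the conduction current C dV/dt, which peaks at C V₀ ω.
With C = ε₀A/d = (8.85×10^-12)(2.13×10^-3)/(3.61×10^-3) = 5.222×10^-12 F and ω = 2πf = 435.4 rad/s, I_d,max = (5.222×10^-12)(20.7)(435.4) = 4.71×10^-8 A.

4.71×10^-8 A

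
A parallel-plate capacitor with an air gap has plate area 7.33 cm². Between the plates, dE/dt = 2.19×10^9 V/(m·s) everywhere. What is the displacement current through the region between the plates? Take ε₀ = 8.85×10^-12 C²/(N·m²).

1.42×10^-5 A

With a uniform field, Φ_E = EA, so I_d = ε₀ A dE/dt = 1.42×10^-5 A.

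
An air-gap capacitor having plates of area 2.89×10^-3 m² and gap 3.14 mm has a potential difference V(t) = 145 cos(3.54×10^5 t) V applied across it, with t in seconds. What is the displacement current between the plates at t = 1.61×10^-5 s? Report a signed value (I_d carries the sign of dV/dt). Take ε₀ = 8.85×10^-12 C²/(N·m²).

dV/dt = (145)(3.54×10^5)·−sin(5.6994) = 2.829×10^7 V/s.
I_d = C dV/dt with C = ε₀A/d = (8.85×10^-12)(2.89×10^-3)/(3.14×10^-3) = 8.145×10^-12 F, so I_d = (8.145×10^-12)(2.829×10^7) = 2.30×10^-4 A.

2.30×10^-4 A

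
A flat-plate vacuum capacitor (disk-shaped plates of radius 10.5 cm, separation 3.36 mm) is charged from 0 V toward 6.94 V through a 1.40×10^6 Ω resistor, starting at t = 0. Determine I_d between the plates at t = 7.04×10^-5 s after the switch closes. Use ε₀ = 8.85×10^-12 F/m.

2.86×10^-6 A

C = ε₀A/d = (8.85×10^-12)(0.03464)/(3.36×10^-3) = 9.124×10^-11 F and τ = RC = 1.277×10^-4 s. I_d in the gap equals the RC charging current.
I_d(t) = (V₀/R) e^(−t/τ) = 4.957×10^-6 · e^(−0.5513) = 2.86×10^-6 A.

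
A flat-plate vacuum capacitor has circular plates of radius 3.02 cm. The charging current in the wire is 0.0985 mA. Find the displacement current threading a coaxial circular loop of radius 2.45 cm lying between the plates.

6.48×10^-5 A

Between the plates the displacement current equals the wire current: I_d = 0.0985 mA = 9.85×10^-5 A.
Through an area πr² the displacement current is I_d·(πr²/πR²) = I_d (r/R)² = 6.48×10^-5 A.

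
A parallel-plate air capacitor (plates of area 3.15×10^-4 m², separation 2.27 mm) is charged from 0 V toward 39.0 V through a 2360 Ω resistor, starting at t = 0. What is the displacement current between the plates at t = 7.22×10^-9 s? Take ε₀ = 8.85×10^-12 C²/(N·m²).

1.37×10^-3 A

C = ε₀A/d = (8.85×10^-12)(3.15×10^-4)/(2.27×10^-3) = 1.228×10^-12 F, so τ = RC = 2.898×10^-9 s.
The conduction current is I(t) = (V₀/R) e^(−t/τ), and the displacement current between the plates equals it.
t/τ = 2.491; I_d = (39.0/2360) · e^(−2.491) = (0.01653)(0.08283) = 1.37×10^-3 A.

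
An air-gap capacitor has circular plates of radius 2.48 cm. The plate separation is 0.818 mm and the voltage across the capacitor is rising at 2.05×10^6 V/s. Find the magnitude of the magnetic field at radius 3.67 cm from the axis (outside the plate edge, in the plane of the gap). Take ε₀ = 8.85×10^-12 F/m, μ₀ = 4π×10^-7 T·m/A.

dE/dt = (dV/dt)/d = 2.506×10^9 V/(m·s); I_d = ε₀(πR²)(dE/dt) = (8.85×10^-12)(1.932×10^-3)(2.506×10^9) = 4.285×10^-5 A.
Outside the plates the loop encloses all of I_d, so B·2πr = μ₀ I_d and B = 2.34×10^-10 T.

2.34×10^-10 T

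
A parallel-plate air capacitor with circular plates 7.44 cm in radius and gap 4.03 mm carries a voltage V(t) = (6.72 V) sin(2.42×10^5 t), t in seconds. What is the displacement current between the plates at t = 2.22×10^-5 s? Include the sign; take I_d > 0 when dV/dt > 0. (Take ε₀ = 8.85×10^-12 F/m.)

3.81×10^-5 A

dV/dt = (6.72)(2.42×10^5)·cos(5.3724) = 9.971×10^5 V/s.
I_d = C dV/dt with C = ε₀A/d = (8.85×10^-12)(0.01739)/(4.03×10^-3) = 3.819×10^-11 F, so I_d = (3.819×10^-11)(9.971×10^5) = 3.81×10^-5 A.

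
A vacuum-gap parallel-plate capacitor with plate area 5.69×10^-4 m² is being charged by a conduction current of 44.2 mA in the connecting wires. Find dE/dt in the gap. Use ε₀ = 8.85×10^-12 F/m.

By continuity, I_d in the gap equals the 44.2 mA flowing in the wire.
Then dE/dt = I_d/(ε₀A) = 8.78×10^12 V/(m·s).

8.78×10^12 V/(m·s)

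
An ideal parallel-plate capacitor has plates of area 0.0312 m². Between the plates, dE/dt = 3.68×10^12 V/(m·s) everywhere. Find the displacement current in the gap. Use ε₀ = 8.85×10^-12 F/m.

With a uniform field, Φ_E = EA, so I_d = ε₀ A dE/dt = 1.02 A.

1.02 A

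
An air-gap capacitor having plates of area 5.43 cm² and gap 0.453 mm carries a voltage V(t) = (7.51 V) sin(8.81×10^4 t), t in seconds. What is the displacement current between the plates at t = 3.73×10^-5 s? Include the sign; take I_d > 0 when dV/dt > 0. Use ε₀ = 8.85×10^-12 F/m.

dV/dt = (7.51)(8.81×10^4)·cos(3.28613) = -6.547×10^5 V/s.
I_d = C dV/dt with C = ε₀A/d = (8.85×10^-12)(5.43×10^-4)/(4.53×10^-4) = 1.061×10^-11 F, so I_d = (1.061×10^-11)(-6.547×10^5) = -6.95×10^-6 A.

-6.95×10^-6 A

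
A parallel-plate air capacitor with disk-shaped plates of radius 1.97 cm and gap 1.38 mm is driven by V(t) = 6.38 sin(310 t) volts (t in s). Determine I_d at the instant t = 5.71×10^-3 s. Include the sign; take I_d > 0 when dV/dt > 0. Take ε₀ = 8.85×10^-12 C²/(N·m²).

-3.06×10^-9 A

dE/dt = (V₀ω/d)·cos(ωt) with ωt = 1.7701 rad: (6.38)(310)(-0.1980)/(1.38×10^-3) = -2.838×10^5 V/(m·s).
I_d = ε₀ A dE/dt = (8.85×10^-12)(1.219×10^-3)(-2.838×10^5) = -3.06×10^-9 A.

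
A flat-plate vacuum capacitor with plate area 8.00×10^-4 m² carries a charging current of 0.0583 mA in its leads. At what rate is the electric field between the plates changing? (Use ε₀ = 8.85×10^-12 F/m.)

The displacement current between the plates equals the conduction current, I_d = 0.0583 mA.
Then dE/dt = I_d/(ε₀A) = 8.23×10^9 V/(m·s).

8.23×10^9 V/(m·s)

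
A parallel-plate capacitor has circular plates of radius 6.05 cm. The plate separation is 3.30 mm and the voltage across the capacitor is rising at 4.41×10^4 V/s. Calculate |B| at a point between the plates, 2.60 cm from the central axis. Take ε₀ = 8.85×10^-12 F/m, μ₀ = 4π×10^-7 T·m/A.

With E = V/d, dE/dt = 1.336×10^7 V/(m·s) and πR² = 0.01150 m², giving I_d = ε₀ πR² dE/dt = 1.360×10^-6 A.
For r < R the Ampère–Maxwell law gives B(2πr) = μ₀ I_d (r²/R²), so B = μ₀ I_d r/(2πR²) = (4π×10^-7)(1.360×10^-6)(0.0260)/(2π·0.0605²) = 1.93×10^-12 T.

1.93×10^-12 T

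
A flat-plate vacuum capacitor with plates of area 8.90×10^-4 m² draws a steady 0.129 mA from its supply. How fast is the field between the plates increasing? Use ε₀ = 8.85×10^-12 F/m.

1.64×10^10 V/(m·s)

The displacement current between the plates equals the conduction current, I_d = 0.129 mA.
Since I_d = ε₀ A dE/dt, dE/dt = I_d/(ε₀A) = (1.29×10^-4)/((8.85×10^-12)(8.90×10^-4)) = 1.64×10^10 V/(m·s).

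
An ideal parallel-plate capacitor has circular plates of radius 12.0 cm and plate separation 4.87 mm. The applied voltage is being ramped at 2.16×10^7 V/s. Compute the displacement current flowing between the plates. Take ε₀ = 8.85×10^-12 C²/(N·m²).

1.78×10^-3 A

C = ε₀A/d = (8.85×10^-12)(0.04524)/(4.87×10^-3) = 8.221×10^-11 F.
I_d = C dV/dt = (8.221×10^-11)(2.16×10^7) = 1.78×10^-3 A.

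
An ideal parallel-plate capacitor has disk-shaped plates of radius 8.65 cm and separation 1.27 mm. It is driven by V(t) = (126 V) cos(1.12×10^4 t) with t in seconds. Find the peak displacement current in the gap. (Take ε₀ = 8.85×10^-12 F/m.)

2.31×10^-4 A

C = ε₀A/d = (8.85×10^-12)(0.02351)/(1.27×10^-3) = 1.638×10^-10 F; ω = 1.12×10^4 rad/s.
I_d = C dV/dt, so |I_d|_max = C V₀ ω = (1.638×10^-10)(126)(1.12×10^4) = 2.31×10^-4 A.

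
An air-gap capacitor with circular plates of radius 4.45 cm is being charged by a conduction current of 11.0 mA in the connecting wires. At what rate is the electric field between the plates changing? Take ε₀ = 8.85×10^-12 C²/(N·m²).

2.00×10^11 V/(m·s)

The displacement current between the plates equals the conduction current, I_d = 11.0 mA.
Then dE/dt = I_d/(ε₀A) = 2.00×10^11 V/(m·s).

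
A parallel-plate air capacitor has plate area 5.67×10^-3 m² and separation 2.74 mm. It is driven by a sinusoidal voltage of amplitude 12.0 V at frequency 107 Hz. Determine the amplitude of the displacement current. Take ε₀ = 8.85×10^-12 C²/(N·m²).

1.48×10^-7 A

(dE/dt)_max = V₀ω/d = 2.944×10^6 V/(m·s); ω = 2πf = 672.3 rad/s.
I_d,max = ε₀ A (dE/dt)_max = (8.85×10^-12)(5.67×10^-3)(2.944×10^6) = 1.48×10^-7 A.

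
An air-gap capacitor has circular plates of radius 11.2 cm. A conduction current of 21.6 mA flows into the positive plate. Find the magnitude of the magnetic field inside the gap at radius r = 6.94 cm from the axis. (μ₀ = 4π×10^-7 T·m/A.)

Between the plates the displacement current equals the wire current: I_d = 21.6 mA = 0.0216 A.
∮B·dl = μ₀ I_d,enc with I_d,enc = I_d r²/R² = 8.293×10^-3 A; so B = μ₀ I_d,enc/(2πr) = 2.39×10^-8 T.

2.39×10^-8 T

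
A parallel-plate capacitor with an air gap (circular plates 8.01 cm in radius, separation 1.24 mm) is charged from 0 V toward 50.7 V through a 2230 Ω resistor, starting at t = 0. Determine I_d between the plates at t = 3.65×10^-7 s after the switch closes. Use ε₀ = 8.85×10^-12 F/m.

With C = ε₀A/d = (8.85×10^-12)(0.02016)/(1.24×10^-3) = 1.439×10^-10 F, the time constant is τ = RC = 3.209×10^-7 s, so t/τ = 1.137 and e^(−t/τ) = 0.3208.
I_d = I_cond = (V₀/R) e^(−t/τ) = (0.02274)(0.3208) = 7.29×10^-3 A.

7.29×10^-3 A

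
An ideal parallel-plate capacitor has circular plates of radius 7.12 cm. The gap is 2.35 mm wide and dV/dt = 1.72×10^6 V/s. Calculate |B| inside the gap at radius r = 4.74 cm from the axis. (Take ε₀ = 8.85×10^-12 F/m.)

dE/dt = (dV/dt)/d = 7.319×10^8 V/(m·s); I_d = ε₀(πR²)(dE/dt) = (8.85×10^-12)(0.01593)(7.319×10^8) = 1.032×10^-4 A.
For r < R the Ampère–Maxwell law gives B(2πr) = μ₀ I_d (r²/R²), so B = μ₀ I_d r/(2πR²) = (4π×10^-7)(1.032×10^-4)(0.0474)/(2π·0.0712²) = 1.93×10^-10 T.

1.93×10^-10 T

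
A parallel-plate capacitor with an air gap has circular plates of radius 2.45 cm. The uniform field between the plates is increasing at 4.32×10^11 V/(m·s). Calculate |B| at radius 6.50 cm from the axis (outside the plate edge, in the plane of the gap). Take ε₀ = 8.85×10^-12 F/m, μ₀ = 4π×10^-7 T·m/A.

2.22×10^-8 T

Total displacement current: I_d = ε₀(πR²)(dE/dt) = (8.85×10^-12)(1.886×10^-3)(4.32×10^11) = 7.211×10^-3 A.
With r > R the enclosed displacement current is the full I_d; B = μ₀ I_d / (2πr) = 2.22×10^-8 T.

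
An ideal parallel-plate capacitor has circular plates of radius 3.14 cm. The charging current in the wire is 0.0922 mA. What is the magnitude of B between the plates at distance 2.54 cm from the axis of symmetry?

4.75×10^-10 T

By continuity the displacement current in the gap matches the conduction current: I_d = 9.22×10^-5 A.
An Ampèrian loop of radius r encloses a fraction (r/R)² of I_d. Then B·2πr = μ₀ I_d (r/R)², giving B = μ₀ I_d r/(2πR²) = 4.75×10^-10 T.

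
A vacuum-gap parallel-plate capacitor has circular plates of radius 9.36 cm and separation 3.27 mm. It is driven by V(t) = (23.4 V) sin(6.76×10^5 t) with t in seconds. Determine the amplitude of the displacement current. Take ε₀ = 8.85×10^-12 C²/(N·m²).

(dE/dt)_max = V₀ω/d = 4.837×10^9 V/(m·s); ω = 6.76×10^5 rad/s.
I_d,max = ε₀ A (dE/dt)_max = (8.85×10^-12)(0.02752)(4.837×10^9) = 1.18×10^-3 A.

1.18×10^-3 A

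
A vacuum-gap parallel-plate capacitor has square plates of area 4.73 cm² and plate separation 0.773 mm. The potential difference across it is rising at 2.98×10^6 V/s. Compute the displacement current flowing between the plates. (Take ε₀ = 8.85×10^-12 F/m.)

1.61×10^-5 A

The displacement current equals the charging current C dV/dt. With C = ε₀A/d = (8.85×10^-12)(4.73×10^-4)/(7.73×10^-4) = 5.415×10^-12 F, I_d = (5.415×10^-12)(2.98×10^6) = 1.61×10^-5 A.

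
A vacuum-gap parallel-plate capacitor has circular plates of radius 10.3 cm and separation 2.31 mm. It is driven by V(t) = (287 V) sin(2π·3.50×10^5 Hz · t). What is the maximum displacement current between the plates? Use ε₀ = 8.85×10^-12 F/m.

0.0806 A

The displacement current equals the conduction current C dV/dt, which peaks at C V₀ ω.
With C = ε₀A/d = (8.85×10^-12)(0.03333)/(2.31×10^-3) = 1.277×10^-10 F and ω = 2πf = 2.199×10^6 rad/s, I_d,max = (1.277×10^-10)(287)(2.199×10^6) = 0.0806 A.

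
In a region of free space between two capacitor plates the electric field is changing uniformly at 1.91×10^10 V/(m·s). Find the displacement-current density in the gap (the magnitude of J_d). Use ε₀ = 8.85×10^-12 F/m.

0.169 A/m²

The displacement-current density is ε₀ ∂E/∂t = (8.85×10^-12)(1.91×10^10) = 0.169 A/m².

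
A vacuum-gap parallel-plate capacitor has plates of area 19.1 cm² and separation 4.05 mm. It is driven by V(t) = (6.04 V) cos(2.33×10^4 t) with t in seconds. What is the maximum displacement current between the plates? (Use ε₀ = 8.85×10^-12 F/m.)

5.87×10^-7 A

C = ε₀A/d = (8.85×10^-12)(1.91×10^-3)/(4.05×10^-3) = 4.174×10^-12 F; ω = 2.33×10^4 rad/s.
I_d = C dV/dt, so |I_d|_max = C V₀ ω = (4.174×10^-12)(6.04)(2.33×10^4) = 5.87×10^-7 A.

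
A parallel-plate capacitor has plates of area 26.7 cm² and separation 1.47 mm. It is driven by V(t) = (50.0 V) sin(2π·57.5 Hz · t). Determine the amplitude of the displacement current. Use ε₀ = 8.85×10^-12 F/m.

2.90×10^-7 A

The displacement current equals the conduction current C dV/dt, which peaks at C V₀ ω.
With C = ε₀A/d = (8.85×10^-12)(2.67×10^-3)/(1.47×10^-3) = 1.607×10^-11 F and ω = 2πf = 361.3 rad/s, I_d,max = (1.607×10^-11)(50.0)(361.3) = 2.90×10^-7 A.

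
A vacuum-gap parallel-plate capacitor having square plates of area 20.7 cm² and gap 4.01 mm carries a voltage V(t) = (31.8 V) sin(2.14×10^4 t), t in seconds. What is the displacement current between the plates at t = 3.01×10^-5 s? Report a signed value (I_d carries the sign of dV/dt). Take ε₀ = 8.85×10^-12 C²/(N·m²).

2.49×10^-6 A

C = ε₀A/d = (8.85×10^-12)(2.07×10^-3)/(4.01×10^-3) = 4.568×10^-12 F. dV/dt = V₀ω·cos(ωt); at ωt = 0.64414 rad this factor is 0.7996.
I_d = C dV/dt = (4.568×10^-12)(31.8)(2.14×10^4)(0.7996) = 2.49×10^-6 A.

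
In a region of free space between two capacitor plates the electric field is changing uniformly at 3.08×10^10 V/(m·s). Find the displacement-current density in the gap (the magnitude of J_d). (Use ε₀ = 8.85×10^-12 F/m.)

0.273 A/m²

The displacement-current density is ε₀ ∂E/∂t = (8.85×10^-12)(3.08×10^10) = 0.273 A/m².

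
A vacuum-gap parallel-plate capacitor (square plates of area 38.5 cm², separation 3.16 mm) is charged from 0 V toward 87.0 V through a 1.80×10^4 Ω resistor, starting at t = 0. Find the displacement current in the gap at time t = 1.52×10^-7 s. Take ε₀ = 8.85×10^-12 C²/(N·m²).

C = ε₀A/d = (8.85×10^-12)(3.85×10^-3)/(3.16×10^-3) = 1.078×10^-11 F, so τ = RC = 1.940×10^-7 s.
The conduction current is I(t) = (V₀/R) e^(−t/τ), and the displacement current between the plates equals it.
t/τ = 0.7835; I_d = (87.0/1.80×10^4) · e^(−0.7835) = (4.833×10^-3)(0.4568) = 2.21×10^-3 A.

2.21×10^-3 A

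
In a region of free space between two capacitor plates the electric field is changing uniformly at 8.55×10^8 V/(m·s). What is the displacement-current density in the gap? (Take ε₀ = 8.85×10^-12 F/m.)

The displacement-current density is ε₀ ∂E/∂t = (8.85×10^-12)(8.55×10^8) = 7.57×10^-3 A/m².

7.57×10^-3 A/m²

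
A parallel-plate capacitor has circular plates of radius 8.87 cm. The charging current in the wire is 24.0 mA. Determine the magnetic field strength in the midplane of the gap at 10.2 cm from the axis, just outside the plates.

Between the plates the displacement current equals the wire current: I_d = 24.0 mA = 0.0240 A.
For r ≥ R the full I_d is enclosed: B = μ₀ I_d/(2πr) = (4π×10^-7)(0.0240)/(2π·0.102) = 4.71×10^-8 T.

4.71×10^-8 T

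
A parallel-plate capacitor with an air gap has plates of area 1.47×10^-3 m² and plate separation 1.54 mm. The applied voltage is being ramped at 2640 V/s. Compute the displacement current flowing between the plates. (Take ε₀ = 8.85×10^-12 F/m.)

2.23×10^-8 A

E = V/d so dE/dt = (dV/dt)/d = 1.714×10^6 V/(m·s), and I_d = ε₀ A dE/dt = (8.85×10^-12)(1.47×10^-3)(1.714×10^6) = 2.23×10^-8 A.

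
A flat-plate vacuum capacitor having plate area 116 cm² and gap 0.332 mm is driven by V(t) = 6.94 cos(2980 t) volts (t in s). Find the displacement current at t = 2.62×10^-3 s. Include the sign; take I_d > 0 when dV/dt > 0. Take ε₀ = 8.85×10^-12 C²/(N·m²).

dV/dt = (6.94)(2980)·−sin(7.8076) = -2.066×10^4 V/s.
I_d = C dV/dt with C = ε₀A/d = (8.85×10^-12)(0.0116)/(3.32×10^-4) = 3.092×10^-10 F, so I_d = (3.092×10^-10)(-2.066×10^4) = -6.39×10^-6 A.

-6.39×10^-6 A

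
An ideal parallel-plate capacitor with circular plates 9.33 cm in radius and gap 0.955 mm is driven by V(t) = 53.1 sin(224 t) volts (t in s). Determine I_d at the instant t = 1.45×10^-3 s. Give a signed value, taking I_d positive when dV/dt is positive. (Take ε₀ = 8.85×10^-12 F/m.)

dV/dt = (53.1)(224)·cos(0.3248) = 1.127×10^4 V/s.
I_d = C dV/dt with C = ε₀A/d = (8.85×10^-12)(0.02735)/(9.55×10^-4) = 2.535×10^-10 F, so I_d = (2.535×10^-10)(1.127×10^4) = 2.86×10^-6 A.

2.86×10^-6 A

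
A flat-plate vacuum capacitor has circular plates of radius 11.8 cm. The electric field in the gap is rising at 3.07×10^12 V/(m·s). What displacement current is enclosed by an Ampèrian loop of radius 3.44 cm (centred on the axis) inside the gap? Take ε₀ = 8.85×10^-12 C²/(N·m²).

I_d = ε₀ dΦ_E/dt = ε₀ πR² (dE/dt) = (8.85×10^-12)(0.04374)(3.07×10^12) = 1.188 A through the full plate area.
The field is uniform, so I_d,enc = I_d (r/R)² = (1.188)(3.44/11.8)² = 0.101 A.

0.101 A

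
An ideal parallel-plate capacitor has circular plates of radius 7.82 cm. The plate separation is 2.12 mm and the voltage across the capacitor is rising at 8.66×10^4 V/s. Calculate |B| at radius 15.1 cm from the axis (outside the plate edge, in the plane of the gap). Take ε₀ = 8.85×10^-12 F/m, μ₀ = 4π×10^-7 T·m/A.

9.20×10^-12 T

dE/dt = (dV/dt)/d = 4.085×10^7 V/(m·s); I_d = ε₀(πR²)(dE/dt) = (8.85×10^-12)(0.01921)(4.085×10^7) = 6.945×10^-6 A.
For r ≥ R the full I_d is enclosed: B = μ₀ I_d/(2πr) = (4π×10^-7)(6.945×10^-6)/(2π·0.151) = 9.20×10^-12 T.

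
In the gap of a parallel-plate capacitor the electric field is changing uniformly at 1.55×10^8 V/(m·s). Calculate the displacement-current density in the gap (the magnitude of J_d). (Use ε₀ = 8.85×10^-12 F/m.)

J_d = ε₀ ∂E/∂t, so J_d = 1.37×10^-3 A/m².

1.37×10^-3 A/m²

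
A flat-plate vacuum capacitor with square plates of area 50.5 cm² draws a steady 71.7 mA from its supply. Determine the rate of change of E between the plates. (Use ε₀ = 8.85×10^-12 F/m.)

By continuity, I_d in the gap equals the 71.7 mA flowing in the wire.
Inverting I_d = ε₀ A dE/dt gives dE/dt = 0.0717 / (8.85×10^-12 · 5.05×10^-3) = 1.60×10^12 V/(m·s).

1.60×10^12 V/(m·s)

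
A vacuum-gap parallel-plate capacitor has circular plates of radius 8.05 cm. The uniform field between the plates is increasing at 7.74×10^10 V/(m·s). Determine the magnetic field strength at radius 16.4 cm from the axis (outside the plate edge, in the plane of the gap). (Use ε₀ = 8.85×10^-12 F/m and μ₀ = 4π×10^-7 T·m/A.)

1.70×10^-8 T

Total displacement current: I_d = ε₀(πR²)(dE/dt) = (8.85×10^-12)(0.02036)(7.74×10^10) = 0.01395 A.
For r ≥ R the full I_d is enclosed: B = μ₀ I_d/(2πr) = (4π×10^-7)(0.01395)/(2π·0.164) = 1.70×10^-8 T.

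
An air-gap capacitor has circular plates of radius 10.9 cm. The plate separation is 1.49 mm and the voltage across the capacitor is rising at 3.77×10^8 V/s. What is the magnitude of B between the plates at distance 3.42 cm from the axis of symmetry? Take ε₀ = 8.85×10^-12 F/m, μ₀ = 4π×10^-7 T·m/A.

dE/dt = (dV/dt)/d = 2.530×10^11 V/(m·s); I_d = ε₀(πR²)(dE/dt) = (8.85×10^-12)(0.03733)(2.530×10^11) = 0.08358 A.
∮B·dl = μ₀ I_d,enc with I_d,enc = I_d r²/R² = 8.228×10^-3 A; so B = μ₀ I_d,enc/(2πr) = 4.81×10^-8 T.

4.81×10^-8 T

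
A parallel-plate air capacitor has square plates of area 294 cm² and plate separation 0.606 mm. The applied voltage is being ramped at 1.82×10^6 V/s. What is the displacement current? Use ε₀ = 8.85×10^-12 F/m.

E = V/d so dE/dt = (dV/dt)/d = 3.003×10^9 V/(m·s), and I_d = ε₀ A dE/dt = (8.85×10^-12)(0.0294)(3.003×10^9) = 7.81×10^-4 A.

7.81×10^-4 A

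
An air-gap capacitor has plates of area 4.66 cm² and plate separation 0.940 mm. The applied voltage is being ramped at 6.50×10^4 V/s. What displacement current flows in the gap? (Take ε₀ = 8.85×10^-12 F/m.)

2.85×10^-7 A

The field between the plates is E = V/d, so dE/dt = (6.50×10^4)/(9.40×10^-4 m) = 6.915×10^7 V/(m·s).
I_d = ε₀ A (dE/dt) = (8.85×10^-12)(4.66×10^-4)(6.915×10^7) = 2.85×10^-7 A.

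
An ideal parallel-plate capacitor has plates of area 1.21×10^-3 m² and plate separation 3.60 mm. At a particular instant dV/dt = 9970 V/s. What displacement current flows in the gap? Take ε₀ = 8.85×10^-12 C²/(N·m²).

The displacement current equals the charging current C dV/dt. With C = ε₀A/d = (8.85×10^-12)(1.21×10^-3)/(3.60×10^-3) = 2.975×10^-12 F, I_d = (2.975×10^-12)(9970) = 2.97×10^-8 A.

2.97×10^-8 A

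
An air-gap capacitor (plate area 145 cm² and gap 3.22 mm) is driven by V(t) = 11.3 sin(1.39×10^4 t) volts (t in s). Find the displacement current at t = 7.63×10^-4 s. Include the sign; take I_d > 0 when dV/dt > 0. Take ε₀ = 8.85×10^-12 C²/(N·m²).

-2.38×10^-6 A

C = ε₀A/d = (8.85×10^-12)(0.0145)/(3.22×10^-3) = 3.985×10^-11 F. dV/dt = V₀ω·cos(ωt); at ωt = 10.6057 rad this factor is -0.3801.
I_d = C dV/dt = (3.985×10^-11)(11.3)(1.39×10^4)(-0.3801) = -2.38×10^-6 A.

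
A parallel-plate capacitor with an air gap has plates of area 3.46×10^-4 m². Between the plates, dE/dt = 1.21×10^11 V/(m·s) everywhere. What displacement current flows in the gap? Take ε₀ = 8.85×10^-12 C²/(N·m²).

The displacement current is ε₀ times dΦ_E/dt = ε₀ A dE/dt = (8.85×10^-12)(3.46×10^-4)(1.21×10^11) = 3.71×10^-4 A.

3.71×10^-4 A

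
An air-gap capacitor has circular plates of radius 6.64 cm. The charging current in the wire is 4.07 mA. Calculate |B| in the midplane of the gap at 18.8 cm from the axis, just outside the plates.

No conduction current crosses the gap, so I_d there equals the 4.07×10^-3 A in the leads.
With r > R the enclosed displacement current is the full I_d; B = μ₀ I_d / (2πr) = 4.33×10^-9 T.

4.33×10^-9 T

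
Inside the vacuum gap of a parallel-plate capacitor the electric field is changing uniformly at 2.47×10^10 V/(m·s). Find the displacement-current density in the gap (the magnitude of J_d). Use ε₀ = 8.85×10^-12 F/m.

0.219 A/m²

J_d = ε₀ ∂E/∂t, so J_d = 0.219 A/m².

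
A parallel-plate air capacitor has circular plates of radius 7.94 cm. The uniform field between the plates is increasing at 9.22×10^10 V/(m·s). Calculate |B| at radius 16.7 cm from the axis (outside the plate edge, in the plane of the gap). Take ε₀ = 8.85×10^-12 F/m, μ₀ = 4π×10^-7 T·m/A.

1.94×10^-8 T

Through the whole plate area (πR² = 0.01981 m²), I_d = ε₀ πR² dE/dt = 0.01616 A.
Outside the plates the loop encloses all of I_d, so B·2πr = μ₀ I_d and B = 1.94×10^-8 T.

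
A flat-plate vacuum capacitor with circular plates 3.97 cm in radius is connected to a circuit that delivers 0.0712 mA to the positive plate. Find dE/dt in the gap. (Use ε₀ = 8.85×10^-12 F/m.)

1.62×10^9 V/(m·s)

The displacement current between the plates equals the conduction current, I_d = 0.0712 mA.
Since I_d = ε₀ A dE/dt, dE/dt = I_d/(ε₀A) = (7.12×10^-5)/((8.85×10^-12)(4.951×10^-3)) = 1.62×10^9 V/(m·s).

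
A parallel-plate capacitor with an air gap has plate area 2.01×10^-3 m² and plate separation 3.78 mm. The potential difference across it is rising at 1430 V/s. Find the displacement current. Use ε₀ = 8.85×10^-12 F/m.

6.73×10^-9 A

The field between the plates is E = V/d, so dE/dt = (1430)/(3.78×10^-3 m) = 3.783×10^5 V/(m·s).
I_d = ε₀ A (dE/dt) = (8.85×10^-12)(2.01×10^-3)(3.783×10^5) = 6.73×10^-9 A.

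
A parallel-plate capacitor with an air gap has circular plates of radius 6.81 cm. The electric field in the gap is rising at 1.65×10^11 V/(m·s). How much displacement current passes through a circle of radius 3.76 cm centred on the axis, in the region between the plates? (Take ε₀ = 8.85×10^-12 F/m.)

6.49×10^-3 A

Through the whole plate area (πR² = 0.01457 m²), I_d = ε₀ πR² dE/dt = 0.02128 A.
Through an area πr² the displacement current is I_d·(πr²/πR²) = I_d (r/R)² = 6.49×10^-3 A.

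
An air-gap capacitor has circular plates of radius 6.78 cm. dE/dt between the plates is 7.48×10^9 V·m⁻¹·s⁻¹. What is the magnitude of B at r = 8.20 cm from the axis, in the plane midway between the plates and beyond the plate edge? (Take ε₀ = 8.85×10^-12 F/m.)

2.33×10^-9 T

I_d = ε₀ dΦ_E/dt = ε₀ πR² (dE/dt) = (8.85×10^-12)(0.01444)(7.48×10^9) = 9.559×10^-4 A through the full plate area.
Outside the plates the loop encloses all of I_d, so B·2πr = μ₀ I_d and B = 2.33×10^-9 T.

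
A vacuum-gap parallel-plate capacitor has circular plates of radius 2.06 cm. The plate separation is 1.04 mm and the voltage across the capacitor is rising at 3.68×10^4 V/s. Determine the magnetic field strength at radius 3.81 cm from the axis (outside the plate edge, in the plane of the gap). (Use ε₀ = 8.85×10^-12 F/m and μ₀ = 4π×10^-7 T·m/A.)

2.19×10^-12 T

I_d = C dV/dt with C = ε₀πR²/d = 1.134×10^-11 F, so I_d = (1.134×10^-11)(3.68×10^4) = 4.173×10^-7 A.
Outside the plates the loop encloses all of I_d, so B·2πr = μ₀ I_d and B = 2.19×10^-12 T.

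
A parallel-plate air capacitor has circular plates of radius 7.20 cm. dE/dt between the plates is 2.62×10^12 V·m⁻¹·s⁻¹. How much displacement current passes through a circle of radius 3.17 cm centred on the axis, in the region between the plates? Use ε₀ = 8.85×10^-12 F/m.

Total displacement current: I_d = ε₀(πR²)(dE/dt) = (8.85×10^-12)(0.01629)(2.62×10^12) = 0.3777 A.
The field is uniform, so I_d,enc = I_d (r/R)² = (0.3777)(3.17/7.20)² = 0.0732 A.

0.0732 A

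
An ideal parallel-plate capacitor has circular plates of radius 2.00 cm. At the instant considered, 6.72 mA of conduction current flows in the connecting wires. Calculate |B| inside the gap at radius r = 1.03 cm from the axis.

3.46×10^-8 T

By continuity the displacement current in the gap matches the conduction current: I_d = 6.72×10^-3 A.
∮B·dl = μ₀ I_d,enc with I_d,enc = I_d r²/R² = 1.782×10^-3 A; so B = μ₀ I_d,enc/(2πr) = 3.46×10^-8 T.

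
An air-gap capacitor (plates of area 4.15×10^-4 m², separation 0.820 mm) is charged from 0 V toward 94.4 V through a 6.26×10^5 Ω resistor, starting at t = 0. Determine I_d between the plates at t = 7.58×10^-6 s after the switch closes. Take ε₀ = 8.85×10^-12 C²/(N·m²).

1.01×10^-5 A

C = ε₀A/d = (8.85×10^-12)(4.15×10^-4)/(8.20×10^-4) = 4.479×10^-12 F, so τ = RC = 2.804×10^-6 s.
The conduction current is I(t) = (V₀/R) e^(−t/τ), and the displacement current between the plates equals it.
t/τ = 2.703; I_d = (94.4/6.26×10^5) · e^(−2.703) = (1.508×10^-4)(0.06700) = 1.01×10^-5 A.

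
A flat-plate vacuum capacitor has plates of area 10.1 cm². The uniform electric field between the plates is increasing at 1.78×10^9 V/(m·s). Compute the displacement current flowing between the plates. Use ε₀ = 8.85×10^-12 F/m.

1.59×10^-5 A

I_d = ε₀ A (dE/dt) = (8.85×10^-12)(1.01×10^-3 m²)(1.78×10^9) = 1.59×10^-5 A.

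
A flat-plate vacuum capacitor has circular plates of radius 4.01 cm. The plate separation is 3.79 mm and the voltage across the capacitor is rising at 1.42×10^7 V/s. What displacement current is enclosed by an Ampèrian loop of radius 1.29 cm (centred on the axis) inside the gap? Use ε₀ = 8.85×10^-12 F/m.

I_d = C dV/dt with C = ε₀πR²/d = 1.180×10^-11 F, so I_d = (1.180×10^-11)(1.42×10^7) = 1.676×10^-4 A.
Since J_d is uniform, the enclosed fraction is (r/R)² = 0.1035, giving I_d,enc = 1.73×10^-5 A.

1.73×10^-5 A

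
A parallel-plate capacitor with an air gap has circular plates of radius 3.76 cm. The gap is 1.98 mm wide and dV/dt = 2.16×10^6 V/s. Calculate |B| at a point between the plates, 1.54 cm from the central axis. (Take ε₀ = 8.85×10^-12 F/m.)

I_d = C dV/dt with C = ε₀πR²/d = 1.985×10^-11 F, so I_d = (1.985×10^-11)(2.16×10^6) = 4.288×10^-5 A.
An Ampèrian loop of radius r encloses a fraction (r/R)² of I_d. Then B·2πr = μ₀ I_d (r/R)², giving B = μ₀ I_d r/(2πR²) = 9.34×10^-11 T.

9.34×10^-11 T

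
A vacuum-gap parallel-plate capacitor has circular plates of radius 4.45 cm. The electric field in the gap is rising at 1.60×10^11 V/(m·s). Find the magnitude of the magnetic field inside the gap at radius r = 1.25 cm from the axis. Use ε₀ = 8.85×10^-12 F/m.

Total displacement current: I_d = ε₀(πR²)(dE/dt) = (8.85×10^-12)(6.221×10^-3)(1.60×10^11) = 8.809×10^-3 A.
For r < R the Ampère–Maxwell law gives B(2πr) = μ₀ I_d (r²/R²), so B = μ₀ I_d r/(2πR²) = (4π×10^-7)(8.809×10^-3)(0.0125)/(2π·0.0445²) = 1.11×10^-8 T.

1.11×10^-8 T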